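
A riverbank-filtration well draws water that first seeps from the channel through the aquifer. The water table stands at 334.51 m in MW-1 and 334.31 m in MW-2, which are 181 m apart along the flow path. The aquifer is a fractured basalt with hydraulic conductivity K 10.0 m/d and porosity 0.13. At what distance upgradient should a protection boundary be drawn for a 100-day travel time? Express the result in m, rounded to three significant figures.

8.50 m

Hydraulic gradient i = (334.51 − 334.31) / 181 = 0.20 / 181 = 0.001105
q = Ki = 10.0 × 0.001105 = 0.01105 m/d
Seepage velocity v = q / n = 0.01105 / 0.13 = 0.08500 m/d
L = v × T = 0.08500 × 100 = 8.500 m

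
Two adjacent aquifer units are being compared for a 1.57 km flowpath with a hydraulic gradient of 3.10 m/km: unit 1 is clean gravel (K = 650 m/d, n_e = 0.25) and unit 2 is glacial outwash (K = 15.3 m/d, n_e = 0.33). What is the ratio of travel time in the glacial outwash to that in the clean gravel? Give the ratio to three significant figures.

56.1

Unit 1 (clean gravel): v = 650×0.0031/0.25 = 8.060 m/d, t = 1570/8.060 = 194.8 d
Unit 2 (glacial outwash): v = 15.3×0.0031/0.33 = 0.1437 m/d, t = 1570/0.1437 = 10920 d
t(glacial outwash) / t(clean gravel) = 10920/194.8 = 56.1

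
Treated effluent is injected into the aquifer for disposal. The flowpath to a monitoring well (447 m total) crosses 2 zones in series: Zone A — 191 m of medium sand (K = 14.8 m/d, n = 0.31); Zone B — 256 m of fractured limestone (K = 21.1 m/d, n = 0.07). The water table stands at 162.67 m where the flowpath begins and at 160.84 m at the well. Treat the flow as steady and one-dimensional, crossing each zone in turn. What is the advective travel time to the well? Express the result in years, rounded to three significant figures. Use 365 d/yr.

Total head drop ΔH = 162.67 − 160.84 = 1.83 m
Continuity: the same q passes through each zone, so ΔH = q·Σ(L_j/K_j) — the zones act as resistances in series.
Σ(L/K) = 191/14.8 + 256/21.1 = 12.91 + 12.13 = 25.04 d
q = ΔH / Σ(L/K) = 1.83 / 25.04 = 0.07309 m/d (same in every zone)
Zone A: v = q/n = 0.07309/0.31 = 0.2358 m/d → t_A = 191/0.2358 = 810.1 d
Zone B: v = q/n = 0.07309/0.07 = 1.044 m/d → t_B = 256/1.044 = 245.2 d
Total t = 810.1 + 245.2 = 1055 d
   = 1055 / 365 = 2.89 yr

2.89 years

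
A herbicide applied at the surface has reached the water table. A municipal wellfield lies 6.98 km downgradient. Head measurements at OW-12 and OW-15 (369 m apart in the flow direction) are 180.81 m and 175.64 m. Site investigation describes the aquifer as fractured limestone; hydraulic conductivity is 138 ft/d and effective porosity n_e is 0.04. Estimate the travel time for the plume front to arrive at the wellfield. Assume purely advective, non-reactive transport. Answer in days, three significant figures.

474 days

Hydraulic gradient i = (180.81 − 175.64) / 369 = 5.17 / 369 = 0.01401
K = 138 ft/d × 0.3048 = 42.06 m/d
Specific discharge q = 42.06 × 0.01401 = 0.5893 m/d
Average linear velocity = 0.5893 / 0.04 = 14.73 m/d
L = 6.98 km = 6980 m
t = L / v = 6980 / 14.73 = 473.8 d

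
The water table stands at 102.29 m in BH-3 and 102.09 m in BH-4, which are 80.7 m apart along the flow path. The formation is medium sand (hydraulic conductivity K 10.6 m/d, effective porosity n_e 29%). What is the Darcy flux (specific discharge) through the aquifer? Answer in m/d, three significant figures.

0.0263 m/d

Hydraulic gradient i = (102.29 − 102.09) / 80.7 = 0.20 / 80.7 = 0.002478
Darcy flux q = K·i = 10.6 × 0.002478 = 0.02627 m/d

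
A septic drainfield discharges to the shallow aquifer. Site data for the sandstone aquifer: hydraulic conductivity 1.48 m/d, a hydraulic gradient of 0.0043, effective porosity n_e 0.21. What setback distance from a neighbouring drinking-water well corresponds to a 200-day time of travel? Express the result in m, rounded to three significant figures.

q = Ki = 1.48 × 0.0043 = 0.006364 m/d
Average linear velocity = 0.006364 / 0.21 = 0.03030 m/d
L = v × T = 0.03030 × 200 = 6.061 m

6.06 m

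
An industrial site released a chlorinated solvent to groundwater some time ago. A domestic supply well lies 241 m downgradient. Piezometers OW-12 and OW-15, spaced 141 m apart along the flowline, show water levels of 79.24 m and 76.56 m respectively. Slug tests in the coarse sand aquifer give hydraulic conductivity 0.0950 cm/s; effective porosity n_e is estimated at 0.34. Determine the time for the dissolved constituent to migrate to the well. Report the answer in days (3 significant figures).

52.5 days

Hydraulic gradient i = (79.24 − 76.56) / 141 = 2.68 / 141 = 0.01901
K = 0.0950 cm/s × 864 = 82.08 m/d
Darcy flux q = K·i = 82.08 × 0.01901 = 1.560 m/d
v_s = q/n_e = 1.560/0.34 = 4.589 m/d
t = L / v = 241 / 4.589 = 52.52 d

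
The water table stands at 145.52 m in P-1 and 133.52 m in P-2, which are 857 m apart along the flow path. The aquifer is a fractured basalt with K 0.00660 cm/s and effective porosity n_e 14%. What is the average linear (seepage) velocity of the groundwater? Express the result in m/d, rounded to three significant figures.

0.570 m/d

Hydraulic gradient i = (145.52 − 133.52) / 857 = 12.00 / 857 = 0.01400
K = 0.00660 cm/s × 864 = 5.702 m/d
Specific discharge q = 5.702 × 0.01400 = 0.07985 m/d
Seepage velocity v = q / n = 0.07985 / 0.14 = 0.5703 m/d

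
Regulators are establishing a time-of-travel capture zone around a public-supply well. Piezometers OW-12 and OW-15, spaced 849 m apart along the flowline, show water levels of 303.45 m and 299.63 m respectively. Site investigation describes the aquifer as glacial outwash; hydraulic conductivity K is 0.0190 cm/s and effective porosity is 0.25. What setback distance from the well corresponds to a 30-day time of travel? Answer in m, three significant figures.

8.86 m

Hydraulic gradient i = (303.45 − 299.63) / 849 = 3.82 / 849 = 0.004499
K = 0.0190 cm/s × 864 = 16.42 m/d
Specific discharge q = 16.42 × 0.004499 = 0.07386 m/d
Average linear velocity = 0.07386 / 0.25 = 0.2954 m/d
L = v × T = 0.2954 × 30 = 8.863 m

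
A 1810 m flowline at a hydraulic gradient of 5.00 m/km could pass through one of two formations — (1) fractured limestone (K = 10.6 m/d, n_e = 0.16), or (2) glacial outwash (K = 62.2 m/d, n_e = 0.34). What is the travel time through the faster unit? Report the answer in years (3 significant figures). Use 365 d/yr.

Unit 1 (fractured limestone): v = 10.6×0.0050/0.16 = 0.3313 m/d, t = 1810/0.3313 = 5464 d
Unit 2 (glacial outwash): v = 62.2×0.0050/0.34 = 0.9147 m/d, t = 1810/0.9147 = 1979 d
Faster: 1979 d / 365 = 5.42 yr

5.42 years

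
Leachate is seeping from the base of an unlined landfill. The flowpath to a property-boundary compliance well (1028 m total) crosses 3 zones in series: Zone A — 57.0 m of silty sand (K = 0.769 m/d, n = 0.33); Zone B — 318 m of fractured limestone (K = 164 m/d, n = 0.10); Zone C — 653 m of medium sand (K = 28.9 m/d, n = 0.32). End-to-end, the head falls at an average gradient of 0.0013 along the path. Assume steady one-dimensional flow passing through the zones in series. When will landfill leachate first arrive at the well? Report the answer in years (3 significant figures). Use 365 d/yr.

Continuity: the same q passes through each zone, so ΔH = q·Σ(L_j/K_j) — the zones act as resistances in series.
Σ(L/K) = 57.0/0.769 + 318/164 + 653/28.9 = 74.12 + 1.939 + 22.60 = 98.66 d
K_eq = L_total / Σ(L/K) = 1028 / 98.66 = 10.42 m/d
q = K_eq · i = 10.42 × 0.0013 = 0.01355 m/d (same in every zone)
Zone A: v = q/n = 0.01355/0.33 = 0.04105 m/d → t_A = 57.0/0.04105 = 1389 d
Zone B: v = q/n = 0.01355/0.10 = 0.1355 m/d → t_B = 318/0.1355 = 2348 d
Zone C: v = q/n = 0.01355/0.32 = 0.04233 m/d → t_C = 653/0.04233 = 15430 d
Total t = 1389 + 2348 + 15430 = 19160 d
   = 19160 / 365 = 52.5 yr

52.5 years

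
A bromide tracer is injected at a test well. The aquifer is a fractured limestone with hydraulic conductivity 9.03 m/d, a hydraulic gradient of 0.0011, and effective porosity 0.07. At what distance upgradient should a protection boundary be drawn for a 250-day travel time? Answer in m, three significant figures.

35.5 m

Specific discharge q = 9.03 × 0.0011 = 0.009933 m/d
Seepage velocity v = q / n = 0.009933 / 0.07 = 0.1419 m/d
L = v × T = 0.1419 × 250 = 35.47 m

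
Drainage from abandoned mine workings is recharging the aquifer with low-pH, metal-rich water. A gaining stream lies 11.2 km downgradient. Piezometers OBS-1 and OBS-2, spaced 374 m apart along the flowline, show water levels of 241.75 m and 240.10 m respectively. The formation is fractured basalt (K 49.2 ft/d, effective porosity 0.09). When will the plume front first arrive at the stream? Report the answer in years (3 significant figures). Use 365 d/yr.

Hydraulic gradient i = (241.75 − 240.10) / 374 = 1.65 / 374 = 0.004412
K = 49.2 ft/d × 0.3048 = 15.00 m/d
q = Ki = 15.00 × 0.004412 = 0.06616 m/d
v_s = q/n_e = 0.06616/0.09 = 0.7351 m/d
L = 11.2 km = 11200 m
t = L / v = 11200 / 0.7351 = 15240 d
   = 15240 / 365 = 41.7 yr

41.7 years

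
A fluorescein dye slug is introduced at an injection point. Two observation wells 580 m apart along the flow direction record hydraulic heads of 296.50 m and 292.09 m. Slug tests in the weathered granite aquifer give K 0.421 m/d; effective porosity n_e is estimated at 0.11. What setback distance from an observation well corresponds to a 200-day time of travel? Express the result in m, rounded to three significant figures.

Hydraulic gradient i = (296.50 − 292.09) / 580 = 4.41 / 580 = 0.007603
q = Ki = 0.421 × 0.007603 = 0.003201 m/d
v = Ki/n = 0.421·0.007603/0.11 = 0.02910 m/d
L = v × T = 0.02910 × 200 = 5.820 m

5.82 m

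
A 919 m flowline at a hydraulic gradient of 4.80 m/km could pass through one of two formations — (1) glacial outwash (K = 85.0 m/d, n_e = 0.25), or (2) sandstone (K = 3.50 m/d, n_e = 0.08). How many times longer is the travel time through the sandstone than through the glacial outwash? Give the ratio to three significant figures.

7.77

Unit 1 (glacial outwash): v = 85.0×0.0048/0.25 = 1.632 m/d, t = 919/1.632 = 563.1 d
Unit 2 (sandstone): v = 3.50×0.0048/0.08 = 0.2100 m/d, t = 919/0.2100 = 4376 d
t(sandstone) / t(glacial outwash) = 4376/563.1 = 7.77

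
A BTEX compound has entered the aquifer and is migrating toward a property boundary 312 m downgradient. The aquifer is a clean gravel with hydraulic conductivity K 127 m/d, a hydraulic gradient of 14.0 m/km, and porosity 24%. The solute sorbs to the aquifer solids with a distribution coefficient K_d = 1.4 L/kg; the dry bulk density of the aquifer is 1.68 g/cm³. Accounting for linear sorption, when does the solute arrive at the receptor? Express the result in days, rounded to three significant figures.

Darcy flux q = K·i = 127 × 0.014 = 1.778 m/d
Average linear velocity = 1.778 / 0.24 = 7.408 m/d
Retardation R = 1 + ρ_b·K_d/n = 1 + 1.68×1.4/0.24 = 10.80
Contaminant velocity v_c = v/R = 7.408/10.80 = 0.6860 m/d
t = L/v_c = 312/0.6860 = 454.8 d

455 days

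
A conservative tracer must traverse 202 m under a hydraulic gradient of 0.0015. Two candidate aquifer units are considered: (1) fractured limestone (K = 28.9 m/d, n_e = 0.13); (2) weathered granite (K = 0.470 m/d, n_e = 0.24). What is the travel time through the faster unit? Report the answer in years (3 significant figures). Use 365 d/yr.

Unit 1 (fractured limestone): v = 28.9×0.0015/0.13 = 0.3335 m/d, t = 202/0.3335 = 605.8 d
Unit 2 (weathered granite): v = 0.470×0.0015/0.24 = 0.002938 m/d, t = 202/0.002938 = 68770 d
Faster: 605.8 d / 365 = 1.66 yr

1.66 years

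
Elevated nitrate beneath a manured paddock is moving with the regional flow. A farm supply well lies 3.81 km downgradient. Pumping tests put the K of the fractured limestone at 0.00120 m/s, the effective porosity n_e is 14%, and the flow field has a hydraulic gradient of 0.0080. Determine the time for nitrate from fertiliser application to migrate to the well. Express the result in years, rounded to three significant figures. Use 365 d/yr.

1.76 years

K = 0.00120 m/s × 86400 s/d = 103.7 m/d
Specific discharge q = 103.7 × 0.0080 = 0.8294 m/d
Seepage velocity v = q / n = 0.8294 / 0.14 = 5.925 m/d
L = 3.81 km = 3810 m
t = L / v = 3810 / 5.925 = 643.1 d
   = 643.1 / 365 = 1.76 yr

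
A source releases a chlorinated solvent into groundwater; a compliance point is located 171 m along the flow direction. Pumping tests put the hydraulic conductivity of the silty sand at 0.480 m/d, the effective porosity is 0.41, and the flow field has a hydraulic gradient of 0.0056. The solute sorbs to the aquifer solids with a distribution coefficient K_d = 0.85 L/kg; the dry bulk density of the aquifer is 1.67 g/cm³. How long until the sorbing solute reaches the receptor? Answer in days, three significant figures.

116000 days

q = Ki = 0.480 × 0.0056 = 0.002688 m/d
Average linear velocity = 0.002688 / 0.41 = 0.006556 m/d
Retardation R = 1 + ρ_b·K_d/n = 1 + 1.67×0.85/0.41 = 4.462
Contaminant velocity v_c = v/R = 0.006556/4.462 = 0.001469 m/d
t = L/v_c = 171/0.001469 = 116400 d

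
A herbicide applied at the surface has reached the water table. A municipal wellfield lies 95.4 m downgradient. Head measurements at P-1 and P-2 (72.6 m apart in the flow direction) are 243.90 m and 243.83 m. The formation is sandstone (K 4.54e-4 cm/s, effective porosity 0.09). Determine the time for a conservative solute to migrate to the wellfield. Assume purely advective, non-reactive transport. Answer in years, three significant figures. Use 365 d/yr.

Hydraulic gradient i = (243.90 − 243.83) / 72.6 = 0.07 / 72.6 = 9.642e-4
K = 4.54e-4 cm/s × 864 = 0.3923 m/d
q = Ki = 0.3923 × 9.642e-4 = 3.782e-4 m/d
v = Ki/n = 0.3923·9.642e-4/0.09 = 0.004202 m/d
t = L / v = 95.4 / 0.004202 = 22700 d
   = 22700 / 365 = 62.2 yr

62.2 years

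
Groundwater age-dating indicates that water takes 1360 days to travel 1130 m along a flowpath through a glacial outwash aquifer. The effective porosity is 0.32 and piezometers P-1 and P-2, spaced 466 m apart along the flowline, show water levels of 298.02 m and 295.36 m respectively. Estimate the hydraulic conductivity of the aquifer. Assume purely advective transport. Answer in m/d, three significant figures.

46.6 m/d

Hydraulic gradient i = (298.02 − 295.36) / 466 = 2.66 / 466 = 0.005708
v = L / t = 1130 / 1360 = 0.8309 m/d
K = v · n / i = 0.8309 × 0.32 / 0.005708 = 46.6 m/d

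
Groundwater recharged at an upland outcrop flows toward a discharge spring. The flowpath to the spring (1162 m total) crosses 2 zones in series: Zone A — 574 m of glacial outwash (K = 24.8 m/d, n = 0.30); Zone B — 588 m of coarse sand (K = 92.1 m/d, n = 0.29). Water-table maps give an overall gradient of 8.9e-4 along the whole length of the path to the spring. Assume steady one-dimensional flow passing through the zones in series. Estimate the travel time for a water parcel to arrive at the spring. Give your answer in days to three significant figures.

For zones in series the flux q is common to all zones; the equivalent conductivity is the harmonic (thickness-weighted) mean, K_eq = L_total / Σ(L_j/K_j).
Σ(L/K) = 574/24.8 + 588/92.1 = 23.15 + 6.384 = 29.53 d
K_eq = L_total / Σ(L/K) = 1162 / 29.53 = 39.35 m/d
q = K_eq · i = 39.35 × 8.9e-4 = 0.03502 m/d (same in every zone)
Zone A: v = q/n = 0.03502/0.30 = 0.1167 m/d → t_A = 574/0.1167 = 4917 d
Zone B: v = q/n = 0.03502/0.29 = 0.1208 m/d → t_B = 588/0.1208 = 4869 d
Total t = 4917 + 4869 = 9786 d

9790 days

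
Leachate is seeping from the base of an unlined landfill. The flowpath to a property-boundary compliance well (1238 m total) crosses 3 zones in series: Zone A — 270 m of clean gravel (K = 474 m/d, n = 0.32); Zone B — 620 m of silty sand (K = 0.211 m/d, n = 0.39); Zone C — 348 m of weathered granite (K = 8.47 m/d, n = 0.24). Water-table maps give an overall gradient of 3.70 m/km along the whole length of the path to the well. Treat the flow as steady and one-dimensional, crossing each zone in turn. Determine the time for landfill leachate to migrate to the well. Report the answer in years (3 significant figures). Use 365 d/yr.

Steady 1-D flow in series ⇒ the Darcy flux q is identical in every zone and the zone head losses add (resistances L/K in series).
Σ(L/K) = 270/474 + 620/0.211 + 348/8.47 = 0.5696 + 2938 + 41.09 = 2980 d
K_eq = L_total / Σ(L/K) = 1238 / 2980 = 0.4154 m/d
q = K_eq · i = 0.4154 × 0.0037 = 0.001537 m/d (same in every zone)
Zone A: v = q/n = 0.001537/0.32 = 0.004803 m/d → t_A = 270/0.004803 = 56210 d
Zone B: v = q/n = 0.001537/0.39 = 0.003941 m/d → t_B = 620/0.003941 = 157300 d
Zone C: v = q/n = 0.001537/0.24 = 0.006405 m/d → t_C = 348/0.006405 = 54340 d
Total t = 56210 + 157300 + 54340 = 267900 d
   = 267900 / 365 = 734 yr

734 years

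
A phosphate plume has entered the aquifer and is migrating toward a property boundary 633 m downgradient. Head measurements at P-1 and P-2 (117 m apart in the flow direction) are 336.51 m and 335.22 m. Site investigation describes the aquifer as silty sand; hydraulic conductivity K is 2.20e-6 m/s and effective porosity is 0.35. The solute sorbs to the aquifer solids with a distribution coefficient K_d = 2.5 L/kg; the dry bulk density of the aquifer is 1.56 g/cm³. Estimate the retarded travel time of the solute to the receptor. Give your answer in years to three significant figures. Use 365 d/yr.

Hydraulic gradient i = (336.51 − 335.22) / 117 = 1.29 / 117 = 0.01103
K = 2.20e-6 m/s × 86400 s/d = 0.1901 m/d
Darcy flux q = K·i = 0.1901 × 0.01103 = 0.002096 m/d
Seepage velocity v = q / n = 0.002096 / 0.35 = 0.005988 m/d
Retardation R = 1 + ρ_b·K_d/n = 1 + 1.56×2.5/0.35 = 12.14
Contaminant velocity v_c = v/R = 0.005988/12.14 = 4.931e-4 m/d
t = L/v_c = 633/4.931e-4 = 1.284e6 d
   = 1.284e6/365 = 3520 yr

3520 years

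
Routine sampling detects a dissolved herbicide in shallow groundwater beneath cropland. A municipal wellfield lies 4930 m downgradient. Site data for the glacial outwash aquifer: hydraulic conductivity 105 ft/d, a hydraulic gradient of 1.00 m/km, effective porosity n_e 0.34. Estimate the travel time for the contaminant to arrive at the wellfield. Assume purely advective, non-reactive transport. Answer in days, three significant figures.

52400 days

K = 105 ft/d × 0.3048 = 32.00 m/d
q = Ki = 32.00 × 0.0010 = 0.03200 m/d
Average linear velocity = 0.03200 / 0.34 = 0.09413 m/d
t = L / v = 4930 / 0.09413 = 52370 d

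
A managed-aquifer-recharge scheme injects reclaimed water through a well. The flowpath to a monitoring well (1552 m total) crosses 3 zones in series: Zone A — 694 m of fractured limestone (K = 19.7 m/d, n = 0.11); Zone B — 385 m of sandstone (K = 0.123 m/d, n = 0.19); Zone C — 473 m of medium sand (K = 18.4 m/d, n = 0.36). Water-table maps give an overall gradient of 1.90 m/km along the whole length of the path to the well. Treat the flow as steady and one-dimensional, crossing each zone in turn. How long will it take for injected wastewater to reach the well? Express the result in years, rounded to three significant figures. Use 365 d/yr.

For zones in series the flux q is common to all zones; the equivalent conductivity is the harmonic (thickness-weighted) mean, K_eq = L_total / Σ(L_j/K_j).
Σ(L/K) = 694/19.7 + 385/0.123 + 473/18.4 = 35.23 + 3130 + 25.71 = 3191 d
K_eq = L_total / Σ(L/K) = 1552 / 3191 = 0.4864 m/d
q = K_eq · i = 0.4864 × 0.0019 = 9.241e-4 m/d (same in every zone)
Zone A: v = q/n = 9.241e-4/0.11 = 0.008401 m/d → t_A = 694/0.008401 = 82610 d
Zone B: v = q/n = 9.241e-4/0.19 = 0.004864 m/d → t_B = 385/0.004864 = 79160 d
Zone C: v = q/n = 9.241e-4/0.36 = 0.002567 m/d → t_C = 473/0.002567 = 184300 d
Total t = 82610 + 79160 + 184300 = 346000 d
   = 346000 / 365 = 948 yr

948 years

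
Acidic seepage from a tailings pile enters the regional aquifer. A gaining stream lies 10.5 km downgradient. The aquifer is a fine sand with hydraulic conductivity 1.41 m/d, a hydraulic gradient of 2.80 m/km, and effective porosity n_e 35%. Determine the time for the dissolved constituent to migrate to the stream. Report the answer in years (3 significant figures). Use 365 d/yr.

2550 years

q = Ki = 1.41 × 0.0028 = 0.003948 m/d
v_s = q/n_e = 0.003948/0.35 = 0.01128 m/d
L = 10.5 km = 10500 m
t = L / v = 10500 / 0.01128 = 930900 d
   = 930900 / 365 = 2550 yr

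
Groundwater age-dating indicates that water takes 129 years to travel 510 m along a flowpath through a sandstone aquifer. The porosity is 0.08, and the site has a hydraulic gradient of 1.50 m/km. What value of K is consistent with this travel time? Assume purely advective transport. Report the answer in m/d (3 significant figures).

t = 129 years = 47090 d
v = L / t = 510 / 47090 = 0.01083 m/d
K = v · n / i = 0.01083 × 0.08 / 0.0015 = 0.578 m/d

0.578 m/d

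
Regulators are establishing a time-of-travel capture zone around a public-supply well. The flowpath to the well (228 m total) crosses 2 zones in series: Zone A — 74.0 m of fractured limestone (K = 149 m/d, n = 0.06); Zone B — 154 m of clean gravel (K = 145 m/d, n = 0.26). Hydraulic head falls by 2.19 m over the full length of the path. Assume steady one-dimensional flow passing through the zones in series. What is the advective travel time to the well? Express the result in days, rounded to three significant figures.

31.7 days

Steady 1-D flow in series ⇒ the Darcy flux q is identical in every zone and the zone head losses add (resistances L/K in series).
Σ(L/K) = 74.0/149 + 154/145 = 0.4966 + 1.062 = 1.559 d
q = ΔH / Σ(L/K) = 2.19 / 1.559 = 1.405 m/d (same in every zone)
Zone A: v = q/n = 1.405/0.06 = 23.42 m/d → t_A = 74.0/23.42 = 3.160 d
Zone B: v = q/n = 1.405/0.26 = 5.404 m/d → t_B = 154/5.404 = 28.50 d
Total t = 3.160 + 28.50 = 31.66 d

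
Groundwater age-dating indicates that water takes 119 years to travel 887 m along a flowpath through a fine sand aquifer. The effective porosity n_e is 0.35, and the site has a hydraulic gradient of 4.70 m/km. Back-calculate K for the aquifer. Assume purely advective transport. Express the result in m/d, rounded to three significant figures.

1.52 m/d

t = 119 years = 43440 d
v = L / t = 887 / 43440 = 0.02042 m/d
K = v · n / i = 0.02042 × 0.35 / 0.0047 = 1.52 m/d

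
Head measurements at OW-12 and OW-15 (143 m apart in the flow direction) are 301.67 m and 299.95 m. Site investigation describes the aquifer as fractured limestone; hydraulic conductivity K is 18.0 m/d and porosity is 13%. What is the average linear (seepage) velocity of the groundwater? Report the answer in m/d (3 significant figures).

Hydraulic gradient i = (301.67 − 299.95) / 143 = 1.72 / 143 = 0.01203
Specific discharge q = 18.0 × 0.01203 = 0.2165 m/d
Seepage velocity v = q / n = 0.2165 / 0.13 = 1.665 m/d

1.67 m/d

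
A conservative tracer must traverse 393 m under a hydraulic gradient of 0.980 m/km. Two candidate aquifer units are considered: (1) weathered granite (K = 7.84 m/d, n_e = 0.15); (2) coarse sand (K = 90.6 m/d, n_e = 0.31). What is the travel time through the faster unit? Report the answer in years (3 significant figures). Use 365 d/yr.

3.76 years

Unit 1 (weathered granite): v = 7.84×9.8e-4/0.15 = 0.05122 m/d, t = 393/0.05122 = 7673 d
Unit 2 (coarse sand): v = 90.6×9.8e-4/0.31 = 0.2864 m/d, t = 393/0.2864 = 1372 d
Faster: 1372 d / 365 = 3.76 yr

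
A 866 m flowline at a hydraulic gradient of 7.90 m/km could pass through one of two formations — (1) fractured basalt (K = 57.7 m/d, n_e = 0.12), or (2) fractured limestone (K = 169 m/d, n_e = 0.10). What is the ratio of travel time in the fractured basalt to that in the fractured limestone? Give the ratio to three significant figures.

3.51

Unit 1 (fractured basalt): v = 57.7×0.0079/0.12 = 3.799 m/d, t = 866/3.799 = 228.0 d
Unit 2 (fractured limestone): v = 169×0.0079/0.10 = 13.35 m/d, t = 866/13.35 = 64.86 d
t(fractured basalt) / t(fractured limestone) = 228.0/64.86 = 3.51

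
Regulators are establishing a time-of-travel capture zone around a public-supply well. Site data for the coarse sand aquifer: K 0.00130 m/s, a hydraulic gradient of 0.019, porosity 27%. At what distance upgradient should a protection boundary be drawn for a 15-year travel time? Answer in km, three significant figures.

43.3 km

K = 0.00130 m/s × 86400 s/d = 112.3 m/d
Specific discharge q = 112.3 × 0.019 = 2.134 m/d
Average linear velocity = 2.134 / 0.27 = 7.904 m/d
T = 15 yr × 365 = 5475 d
L = v × T = 7.904 × 5475 = 43270 m
   = 43.3 km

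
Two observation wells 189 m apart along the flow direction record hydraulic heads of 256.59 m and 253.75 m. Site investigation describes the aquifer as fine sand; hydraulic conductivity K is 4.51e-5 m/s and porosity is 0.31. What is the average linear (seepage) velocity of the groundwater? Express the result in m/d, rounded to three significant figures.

0.189 m/d

Hydraulic gradient i = (256.59 − 253.75) / 189 = 2.84 / 189 = 0.01503
K = 4.51e-5 m/s × 86400 s/d = 3.897 m/d
Darcy flux q = K·i = 3.897 × 0.01503 = 0.05855 m/d
v_s = q/n_e = 0.05855/0.31 = 0.1889 m/d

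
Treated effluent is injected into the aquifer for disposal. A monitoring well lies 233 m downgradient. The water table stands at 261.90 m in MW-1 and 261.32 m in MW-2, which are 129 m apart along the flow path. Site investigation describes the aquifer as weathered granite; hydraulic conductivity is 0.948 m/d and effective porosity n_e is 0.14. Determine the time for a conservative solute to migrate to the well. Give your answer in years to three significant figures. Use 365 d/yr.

21.0 years

Hydraulic gradient i = (261.90 − 261.32) / 129 = 0.58 / 129 = 0.004496
Specific discharge q = 0.948 × 0.004496 = 0.004262 m/d
v = Ki/n = 0.948·0.004496/0.14 = 0.03045 m/d
t = L / v = 233 / 0.03045 = 7653 d
   = 7653 / 365 = 21.0 yr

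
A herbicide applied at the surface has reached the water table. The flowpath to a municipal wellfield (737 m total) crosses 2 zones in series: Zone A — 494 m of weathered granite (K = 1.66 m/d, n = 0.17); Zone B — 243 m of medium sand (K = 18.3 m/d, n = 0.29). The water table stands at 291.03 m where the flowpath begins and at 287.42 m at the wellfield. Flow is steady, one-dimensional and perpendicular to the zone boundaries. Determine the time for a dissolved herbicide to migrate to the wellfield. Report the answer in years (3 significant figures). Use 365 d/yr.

Total head drop ΔH = 291.03 − 287.42 = 3.61 m
Steady 1-D flow in series ⇒ the Darcy flux q is identical in every zone and the zone head losses add (resistances L/K in series).
Σ(L/K) = 494/1.66 + 243/18.3 = 297.6 + 13.28 = 310.9 d
q = ΔH / Σ(L/K) = 3.61 / 310.9 = 0.01161 m/d (same in every zone)
Zone A: v = q/n = 0.01161/0.17 = 0.06831 m/d → t_A = 494/0.06831 = 7232 d
Zone B: v = q/n = 0.01161/0.29 = 0.04004 m/d → t_B = 243/0.04004 = 6068 d
Total t = 7232 + 6068 = 13300 d
   = 13300 / 365 = 36.4 yr

36.4 years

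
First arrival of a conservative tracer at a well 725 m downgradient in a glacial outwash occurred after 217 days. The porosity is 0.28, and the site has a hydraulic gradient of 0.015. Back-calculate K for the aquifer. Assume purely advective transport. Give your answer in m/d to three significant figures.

v = L / t = 725 / 217 = 3.341 m/d
K = v · n / i = 3.341 × 0.28 / 0.015 = 62.4 m/d

62.4 m/d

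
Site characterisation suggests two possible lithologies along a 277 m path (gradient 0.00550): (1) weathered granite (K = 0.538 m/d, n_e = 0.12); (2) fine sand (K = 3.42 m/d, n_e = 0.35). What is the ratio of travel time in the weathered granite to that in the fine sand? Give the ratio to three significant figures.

2.18

Unit 1 (weathered granite): v = 0.538×0.0055/0.12 = 0.02466 m/d, t = 277/0.02466 = 11230 d
Unit 2 (fine sand): v = 3.42×0.0055/0.35 = 0.05374 m/d, t = 277/0.05374 = 5154 d
t(weathered granite) / t(fine sand) = 11230/5154 = 2.18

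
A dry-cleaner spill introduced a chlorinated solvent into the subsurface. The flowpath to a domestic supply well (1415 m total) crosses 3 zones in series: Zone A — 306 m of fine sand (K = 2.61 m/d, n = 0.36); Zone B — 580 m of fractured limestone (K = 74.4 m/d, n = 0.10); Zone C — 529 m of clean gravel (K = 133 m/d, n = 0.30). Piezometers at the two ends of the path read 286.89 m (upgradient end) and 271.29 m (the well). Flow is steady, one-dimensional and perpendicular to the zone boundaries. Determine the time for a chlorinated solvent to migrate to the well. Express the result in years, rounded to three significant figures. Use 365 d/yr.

7.41 years

Total head drop ΔH = 286.89 − 271.29 = 15.60 m
Continuity: the same q passes through each zone, so ΔH = q·Σ(L_j/K_j) — the zones act as resistances in series.
Σ(L/K) = 306/2.61 + 580/74.4 + 529/133 = 117.2 + 7.796 + 3.977 = 129.0 d
q = ΔH / Σ(L/K) = 15.60 / 129.0 = 0.1209 m/d (same in every zone)
Zone A: v = q/n = 0.1209/0.36 = 0.3359 m/d → t_A = 306/0.3359 = 911.0 d
Zone B: v = q/n = 0.1209/0.10 = 1.209 m/d → t_B = 580/1.209 = 479.7 d
Zone C: v = q/n = 0.1209/0.30 = 0.4031 m/d → t_C = 529/0.4031 = 1312 d
Total t = 911.0 + 479.7 + 1312 = 2703 d
   = 2703 / 365 = 7.41 yr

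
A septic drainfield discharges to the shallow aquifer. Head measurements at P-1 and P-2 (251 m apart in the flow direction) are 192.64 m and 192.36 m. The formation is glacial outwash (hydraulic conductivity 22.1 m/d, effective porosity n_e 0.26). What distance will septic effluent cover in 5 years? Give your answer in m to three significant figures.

Hydraulic gradient i = (192.64 − 192.36) / 251 = 0.28 / 251 = 0.001116
q = Ki = 22.1 × 0.001116 = 0.02465 m/d
Seepage velocity v = q / n = 0.02465 / 0.26 = 0.09482 m/d
T = 5 yr × 365 = 1825 d
L = v × T = 0.09482 × 1825 = 173.0 m

173 m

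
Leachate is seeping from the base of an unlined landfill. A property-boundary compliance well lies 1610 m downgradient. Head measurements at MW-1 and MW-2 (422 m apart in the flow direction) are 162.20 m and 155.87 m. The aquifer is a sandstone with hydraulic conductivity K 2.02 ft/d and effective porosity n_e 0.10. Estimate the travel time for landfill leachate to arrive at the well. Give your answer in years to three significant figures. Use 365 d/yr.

Hydraulic gradient i = (162.20 − 155.87) / 422 = 6.33 / 422 = 0.01500
K = 2.02 ft/d × 0.3048 = 0.6157 m/d
Darcy flux q = K·i = 0.6157 × 0.01500 = 0.009235 m/d
Average linear velocity = 0.009235 / 0.10 = 0.09235 m/d
t = L / v = 1610 / 0.09235 = 17430 d
   = 17430 / 365 = 47.8 yr

47.8 years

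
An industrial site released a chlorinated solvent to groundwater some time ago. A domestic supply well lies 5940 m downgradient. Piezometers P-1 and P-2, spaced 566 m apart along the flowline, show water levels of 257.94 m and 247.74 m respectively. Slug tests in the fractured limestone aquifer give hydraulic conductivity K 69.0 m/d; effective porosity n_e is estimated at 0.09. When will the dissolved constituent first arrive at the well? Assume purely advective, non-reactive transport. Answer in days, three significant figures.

430 days

Hydraulic gradient i = (257.94 − 247.74) / 566 = 10.20 / 566 = 0.01802
Specific discharge q = 69.0 × 0.01802 = 1.243 m/d
Average linear velocity = 1.243 / 0.09 = 13.82 m/d
t = L / v = 5940 / 13.82 = 429.9 d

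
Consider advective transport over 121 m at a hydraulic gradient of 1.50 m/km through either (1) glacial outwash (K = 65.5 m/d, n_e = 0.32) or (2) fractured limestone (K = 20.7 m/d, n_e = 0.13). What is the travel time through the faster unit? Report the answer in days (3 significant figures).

394 days

Unit 1 (glacial outwash): v = 65.5×0.0015/0.32 = 0.3070 m/d, t = 121/0.3070 = 394.1 d
Unit 2 (fractured limestone): v = 20.7×0.0015/0.13 = 0.2388 m/d, t = 121/0.2388 = 506.6 d
Faster unit: t = 394 d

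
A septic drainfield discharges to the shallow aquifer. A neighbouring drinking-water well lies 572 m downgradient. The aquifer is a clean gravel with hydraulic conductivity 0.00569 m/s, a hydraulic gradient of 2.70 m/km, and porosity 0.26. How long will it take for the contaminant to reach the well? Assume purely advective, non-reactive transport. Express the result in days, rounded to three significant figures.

112 days

K = 0.00569 m/s × 86400 s/d = 491.6 m/d
q = Ki = 491.6 × 0.0027 = 1.327 m/d
Seepage velocity v = q / n = 1.327 / 0.26 = 5.105 m/d
t = L / v = 572 / 5.105 = 112.0 d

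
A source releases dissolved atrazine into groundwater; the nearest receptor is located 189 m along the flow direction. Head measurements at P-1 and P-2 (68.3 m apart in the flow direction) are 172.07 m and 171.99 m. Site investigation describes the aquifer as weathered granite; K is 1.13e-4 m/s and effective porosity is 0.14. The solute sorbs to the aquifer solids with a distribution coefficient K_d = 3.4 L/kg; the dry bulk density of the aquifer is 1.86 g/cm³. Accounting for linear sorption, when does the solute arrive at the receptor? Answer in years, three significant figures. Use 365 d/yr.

293 years

Hydraulic gradient i = (172.07 − 171.99) / 68.3 = 0.08 / 68.3 = 0.001171
K = 1.13e-4 m/s × 86400 s/d = 9.763 m/d
q = Ki = 9.763 × 0.001171 = 0.01144 m/d
Seepage velocity v = q / n = 0.01144 / 0.14 = 0.08168 m/d
Retardation R = 1 + ρ_b·K_d/n = 1 + 1.86×3.4/0.14 = 46.17
Contaminant velocity v_c = v/R = 0.08168/46.17 = 0.001769 m/d
t = L/v_c = 189/0.001769 = 106800 d
   = 106800/365 = 293 yr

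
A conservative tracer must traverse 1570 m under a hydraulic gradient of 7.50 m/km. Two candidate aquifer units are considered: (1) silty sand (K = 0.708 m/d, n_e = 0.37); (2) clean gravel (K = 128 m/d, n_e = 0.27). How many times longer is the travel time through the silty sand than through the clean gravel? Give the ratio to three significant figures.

Unit 1 (silty sand): v = 0.708×0.0075/0.37 = 0.01435 m/d, t = 1570/0.01435 = 109400 d
Unit 2 (clean gravel): v = 128×0.0075/0.27 = 3.556 m/d, t = 1570/3.556 = 441.6 d
t(silty sand) / t(clean gravel) = 109400/441.6 = 248

248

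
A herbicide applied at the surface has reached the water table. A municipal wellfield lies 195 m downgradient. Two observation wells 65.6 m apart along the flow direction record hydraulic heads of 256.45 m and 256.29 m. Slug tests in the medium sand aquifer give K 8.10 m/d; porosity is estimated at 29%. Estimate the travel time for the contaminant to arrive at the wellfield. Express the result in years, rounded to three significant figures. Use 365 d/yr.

Hydraulic gradient i = (256.45 − 256.29) / 65.6 = 0.16 / 65.6 = 0.002439
Specific discharge q = 8.10 × 0.002439 = 0.01976 m/d
Seepage velocity v = q / n = 0.01976 / 0.29 = 0.06812 m/d
t = L / v = 195 / 0.06812 = 2862 d
   = 2862 / 365 = 7.84 yr

7.84 years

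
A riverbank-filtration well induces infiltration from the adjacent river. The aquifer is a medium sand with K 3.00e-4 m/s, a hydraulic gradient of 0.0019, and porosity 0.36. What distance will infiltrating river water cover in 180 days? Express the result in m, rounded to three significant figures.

24.6 m

K = 3.00e-4 m/s × 86400 s/d = 25.92 m/d
Darcy flux q = K·i = 25.92 × 0.0019 = 0.04925 m/d
Average linear velocity = 0.04925 / 0.36 = 0.1368 m/d
L = v × T = 0.1368 × 180 = 24.62 m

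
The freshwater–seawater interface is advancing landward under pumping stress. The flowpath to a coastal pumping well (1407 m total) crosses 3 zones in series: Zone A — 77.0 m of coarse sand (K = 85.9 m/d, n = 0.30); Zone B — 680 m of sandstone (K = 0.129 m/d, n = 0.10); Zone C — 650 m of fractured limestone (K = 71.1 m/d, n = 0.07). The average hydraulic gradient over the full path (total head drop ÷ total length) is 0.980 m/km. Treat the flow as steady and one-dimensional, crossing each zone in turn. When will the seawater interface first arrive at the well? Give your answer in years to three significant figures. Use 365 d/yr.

Steady 1-D flow in series ⇒ the Darcy flux q is identical in every zone and the zone head losses add (resistances L/K in series).
Σ(L/K) = 77.0/85.9 + 680/0.129 + 650/71.1 = 0.8964 + 5271 + 9.142 = 5281 d
K_eq = L_total / Σ(L/K) = 1407 / 5281 = 0.2664 m/d
q = K_eq · i = 0.2664 × 9.8e-4 = 2.611e-4 m/d (same in every zone)
Zone A: v = q/n = 2.611e-4/0.30 = 8.703e-4 m/d → t_A = 77.0/8.703e-4 = 88480 d
Zone B: v = q/n = 2.611e-4/0.10 = 0.002611 m/d → t_B = 680/0.002611 = 260500 d
Zone C: v = q/n = 2.611e-4/0.07 = 0.003730 m/d → t_C = 650/0.003730 = 174300 d
Total t = 88480 + 260500 + 174300 = 523200 d
   = 523200 / 365 = 1430 yr

1430 years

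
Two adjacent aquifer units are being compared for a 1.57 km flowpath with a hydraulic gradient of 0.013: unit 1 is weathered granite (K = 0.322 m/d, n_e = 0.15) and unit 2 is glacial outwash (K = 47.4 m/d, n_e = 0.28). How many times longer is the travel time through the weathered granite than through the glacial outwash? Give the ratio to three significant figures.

Unit 1 (weathered granite): v = 0.322×0.013/0.15 = 0.02791 m/d, t = 1570/0.02791 = 56260 d
Unit 2 (glacial outwash): v = 47.4×0.013/0.28 = 2.201 m/d, t = 1570/2.201 = 713.4 d
t(weathered granite) / t(glacial outwash) = 56260/713.4 = 78.9

78.9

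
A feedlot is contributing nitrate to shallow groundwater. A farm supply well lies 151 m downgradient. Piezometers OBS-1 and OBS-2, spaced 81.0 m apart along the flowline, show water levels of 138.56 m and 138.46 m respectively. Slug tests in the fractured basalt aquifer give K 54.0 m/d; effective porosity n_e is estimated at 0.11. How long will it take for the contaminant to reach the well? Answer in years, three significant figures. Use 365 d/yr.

Hydraulic gradient i = (138.56 − 138.46) / 81.0 = 0.10 / 81.0 = 0.001235
Darcy flux q = K·i = 54.0 × 0.001235 = 0.06667 m/d
Seepage velocity v = q / n = 0.06667 / 0.11 = 0.6061 m/d
t = L / v = 151 / 0.6061 = 249.2 d
   = 249.2 / 365 = 0.683 yr

0.683 years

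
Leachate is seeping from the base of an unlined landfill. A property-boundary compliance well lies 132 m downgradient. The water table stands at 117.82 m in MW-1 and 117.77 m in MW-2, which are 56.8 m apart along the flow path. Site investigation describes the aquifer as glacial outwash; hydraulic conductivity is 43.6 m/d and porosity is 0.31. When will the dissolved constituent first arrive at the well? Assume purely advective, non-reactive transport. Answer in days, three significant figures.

Hydraulic gradient i = (117.82 − 117.77) / 56.8 = 0.05 / 56.8 = 8.803e-4
Darcy flux q = K·i = 43.6 × 8.803e-4 = 0.03838 m/d
v_s = q/n_e = 0.03838/0.31 = 0.1238 m/d
t = L / v = 132 / 0.1238 = 1066 d

1070 days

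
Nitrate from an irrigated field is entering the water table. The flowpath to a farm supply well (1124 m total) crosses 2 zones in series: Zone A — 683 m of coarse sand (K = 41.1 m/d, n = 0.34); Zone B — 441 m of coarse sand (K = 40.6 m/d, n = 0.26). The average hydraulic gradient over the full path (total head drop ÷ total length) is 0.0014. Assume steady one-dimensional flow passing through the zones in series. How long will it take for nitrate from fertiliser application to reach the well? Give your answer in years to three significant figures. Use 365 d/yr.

For zones in series the flux q is common to all zones; the equivalent conductivity is the harmonic (thickness-weighted) mean, K_eq = L_total / Σ(L_j/K_j).
Σ(L/K) = 683/41.1 + 441/40.6 = 16.62 + 10.86 = 27.48 d
K_eq = L_total / Σ(L/K) = 1124 / 27.48 = 40.90 m/d
q = K_eq · i = 40.90 × 0.0014 = 0.05726 m/d (same in every zone)
Zone A: v = q/n = 0.05726/0.34 = 0.1684 m/d → t_A = 683/0.1684 = 4055 d
Zone B: v = q/n = 0.05726/0.26 = 0.2202 m/d → t_B = 441/0.2202 = 2002 d
Total t = 4055 + 2002 = 6058 d
   = 6058 / 365 = 16.6 yr

16.6 years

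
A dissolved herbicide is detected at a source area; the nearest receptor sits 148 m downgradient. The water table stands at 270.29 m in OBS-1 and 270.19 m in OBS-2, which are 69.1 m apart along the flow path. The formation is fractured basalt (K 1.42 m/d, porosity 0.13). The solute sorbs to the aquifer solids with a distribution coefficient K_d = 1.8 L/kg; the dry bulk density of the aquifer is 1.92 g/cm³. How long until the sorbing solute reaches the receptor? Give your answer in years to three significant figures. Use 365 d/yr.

708 years

Hydraulic gradient i = (270.29 − 270.19) / 69.1 = 0.10 / 69.1 = 0.001447
q = Ki = 1.42 × 0.001447 = 0.002055 m/d
Average linear velocity = 0.002055 / 0.13 = 0.01581 m/d
Retardation R = 1 + ρ_b·K_d/n = 1 + 1.92×1.8/0.13 = 27.58
Contaminant velocity v_c = v/R = 0.01581/27.58 = 5.731e-4 m/d
t = L/v_c = 148/5.731e-4 = 258300 d
   = 258300/365 = 708 yr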